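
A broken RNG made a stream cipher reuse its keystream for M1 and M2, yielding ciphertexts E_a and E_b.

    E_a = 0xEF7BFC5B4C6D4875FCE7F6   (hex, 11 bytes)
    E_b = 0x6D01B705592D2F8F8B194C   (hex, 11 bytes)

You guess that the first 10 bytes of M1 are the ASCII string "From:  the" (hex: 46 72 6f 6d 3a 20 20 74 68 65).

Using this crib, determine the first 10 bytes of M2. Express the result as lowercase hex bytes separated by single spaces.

c4 08 24 33 2f 60 47 8e 1f 9b

First, E_a ⊕ E_b = (M1 ⊕ K) ⊕ (M2 ⊕ K) = M1 ⊕ M2, so the key drops out. Then M2 = (M1 ⊕ M2) ⊕ M1 over the first 10 bytes.
byte 0: (ef XOR 6d) XOR 46 = 82 XOR 46 = c4
byte 1: (7b XOR 01) XOR 72 = 7a XOR 72 = 08
byte 2: (fc XOR b7) XOR 6f = 4b XOR 6f = 24
byte 3: (5b XOR 05) XOR 6d = 5e XOR 6d = 33
byte 4: (4c XOR 59) XOR 3a = 15 XOR 3a = 2f
byte 5: (6d XOR 2d) XOR 20 = 40 XOR 20 = 60
byte 6: (48 XOR 2f) XOR 20 = 67 XOR 20 = 47
byte 7: (75 XOR 8f) XOR 74 = fa XOR 74 = 8e
byte 8: (fc XOR 8b) XOR 68 = 77 XOR 68 = 1f
byte 9: (e7 XOR 19) XOR 65 = fe XOR 65 = 9b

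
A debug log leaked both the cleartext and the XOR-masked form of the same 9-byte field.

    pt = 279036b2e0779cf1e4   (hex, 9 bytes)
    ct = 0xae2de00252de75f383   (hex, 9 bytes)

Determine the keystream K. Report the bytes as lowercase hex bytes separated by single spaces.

Since ct = pt ⊕ K, XORing both sides with pt gives K = pt ⊕ ct.
byte 0: 27 XOR ae = 89
byte 1: 90 XOR 2d = bd
byte 2: 36 XOR e0 = d6
byte 3: b2 XOR 02 = b0
byte 4: e0 XOR 52 = b2
byte 5: 77 XOR de = a9
byte 6: 9c XOR 75 = e9
byte 7: f1 XOR f3 = 02
byte 8: e4 XOR 83 = 67

89 bd d6 b0 b2 a9 e9 02 67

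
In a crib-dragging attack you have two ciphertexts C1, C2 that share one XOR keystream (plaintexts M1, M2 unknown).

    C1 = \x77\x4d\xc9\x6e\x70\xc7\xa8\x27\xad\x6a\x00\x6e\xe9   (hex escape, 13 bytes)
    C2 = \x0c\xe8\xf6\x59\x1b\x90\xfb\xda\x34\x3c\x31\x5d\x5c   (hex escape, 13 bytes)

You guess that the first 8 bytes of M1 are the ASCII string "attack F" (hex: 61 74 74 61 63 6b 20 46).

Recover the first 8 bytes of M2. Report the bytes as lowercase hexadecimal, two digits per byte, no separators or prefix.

1ad14b56083c73bb

First, C1 ⊕ C2 = (M1 ⊕ K) ⊕ (M2 ⊕ K) = M1 ⊕ M2, so the key drops out. Then M2 = (M1 ⊕ M2) ⊕ M1 over the first 8 bytes.
byte 0: (77 XOR 0c) XOR 61 = 7b XOR 61 = 1a
byte 1: (4d XOR e8) XOR 74 = a5 XOR 74 = d1
byte 2: (c9 XOR f6) XOR 74 = 3f XOR 74 = 4b
byte 3: (6e XOR 59) XOR 61 = 37 XOR 61 = 56
byte 4: (70 XOR 1b) XOR 63 = 6b XOR 63 = 08
byte 5: (c7 XOR 90) XOR 6b = 57 XOR 6b = 3c
byte 6: (a8 XOR fb) XOR 20 = 53 XOR 20 = 73
byte 7: (27 XOR da) XOR 46 = fd XOR 46 = bb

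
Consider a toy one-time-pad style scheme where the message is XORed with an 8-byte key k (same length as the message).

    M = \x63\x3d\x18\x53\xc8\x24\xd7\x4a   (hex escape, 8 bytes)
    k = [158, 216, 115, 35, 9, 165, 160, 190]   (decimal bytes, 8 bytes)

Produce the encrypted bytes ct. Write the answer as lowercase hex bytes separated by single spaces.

fd e5 6b 70 c1 81 77 f4

XOR is its own inverse, so applying the key byte-wise gives the result directly.
byte 0: 01100011 xor 10011110 = 11111101
byte 1: 00111101 xor 11011000 = 11100101
byte 2: 00011000 xor 01110011 = 01101011
byte 3: 01010011 xor 00100011 = 01110000
byte 4: 11001000 xor 00001001 = 11000001
byte 5: 00100100 xor 10100101 = 10000001
byte 6: 11010111 xor 10100000 = 01110111
byte 7: 01001010 xor 10111110 = 11110100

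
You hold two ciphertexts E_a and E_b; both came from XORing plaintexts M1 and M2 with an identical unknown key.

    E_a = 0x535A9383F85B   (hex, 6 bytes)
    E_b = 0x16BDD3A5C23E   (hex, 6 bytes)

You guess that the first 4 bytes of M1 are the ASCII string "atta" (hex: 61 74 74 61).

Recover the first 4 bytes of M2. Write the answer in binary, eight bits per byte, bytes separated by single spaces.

00100100 10010011 00110100 01000111

First, E_a ⊕ E_b = (M1 ⊕ K) ⊕ (M2 ⊕ K) = M1 ⊕ M2, so the key drops out. Then M2 = (M1 ⊕ M2) ⊕ M1 over the first 4 bytes.
byte 0: (53 XOR 16) XOR 61 = 45 XOR 61 = 24
byte 1: (5a XOR bd) XOR 74 = e7 XOR 74 = 93
byte 2: (93 XOR d3) XOR 74 = 40 XOR 74 = 34
byte 3: (83 XOR a5) XOR 61 = 26 XOR 61 = 47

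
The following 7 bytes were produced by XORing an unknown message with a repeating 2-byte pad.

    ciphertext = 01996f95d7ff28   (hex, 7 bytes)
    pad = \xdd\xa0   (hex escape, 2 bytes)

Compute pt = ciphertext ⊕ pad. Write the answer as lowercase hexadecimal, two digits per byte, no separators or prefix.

dc39b2350a5ff5

The 2-byte key repeats, so the effective keystream is dd a0 dd a0 dd a0 dd.
byte 0: 01 xor dd = dc
byte 1: 99 xor a0 = 39
byte 2: 6f xor dd = b2
byte 3: 95 xor a0 = 35
byte 4: d7 xor dd = 0a
byte 5: ff xor a0 = 5f
byte 6: 28 xor dd = f5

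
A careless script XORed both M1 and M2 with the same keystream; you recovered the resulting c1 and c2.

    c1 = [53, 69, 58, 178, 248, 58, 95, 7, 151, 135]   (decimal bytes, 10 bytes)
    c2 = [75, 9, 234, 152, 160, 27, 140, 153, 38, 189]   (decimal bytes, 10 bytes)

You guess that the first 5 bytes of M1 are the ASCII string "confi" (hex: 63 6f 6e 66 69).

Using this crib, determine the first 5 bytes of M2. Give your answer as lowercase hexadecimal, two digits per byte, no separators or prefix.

1d23be4c31

First, c1 ⊕ c2 = (M1 ⊕ K) ⊕ (M2 ⊕ K) = M1 ⊕ M2, so the key drops out. Then M2 = (M1 ⊕ M2) ⊕ M1 over the first 5 bytes.
byte 0: (35 ⊕ 4b) ⊕ 63 = 7e ⊕ 63 = 1d
byte 1: (45 ⊕ 09) ⊕ 6f = 4c ⊕ 6f = 23
byte 2: (3a ⊕ ea) ⊕ 6e = d0 ⊕ 6e = be
byte 3: (b2 ⊕ 98) ⊕ 66 = 2a ⊕ 66 = 4c
byte 4: (f8 ⊕ a0) ⊕ 69 = 58 ⊕ 69 = 31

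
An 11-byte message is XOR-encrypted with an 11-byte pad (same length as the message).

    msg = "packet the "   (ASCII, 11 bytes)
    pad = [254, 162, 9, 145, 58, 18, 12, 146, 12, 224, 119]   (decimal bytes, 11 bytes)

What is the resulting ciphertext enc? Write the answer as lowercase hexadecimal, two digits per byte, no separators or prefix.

8ec36afa5f662ce6648557

XOR is its own inverse, so applying the key byte-wise gives the result directly.
byte 0: 112 ⊕ 254 = 142
byte 1:  97 ⊕ 162 = 195
byte 2:  99 ⊕   9 = 106
byte 3: 107 ⊕ 145 = 250
byte 4: 101 ⊕  58 =  95
byte 5: 116 ⊕  18 = 102
byte 6:  32 ⊕  12 =  44
byte 7: 116 ⊕ 146 = 230
byte 8: 104 ⊕  12 = 100
byte 9: 101 ⊕ 224 = 133
byte 10:  32 ⊕ 119 =  87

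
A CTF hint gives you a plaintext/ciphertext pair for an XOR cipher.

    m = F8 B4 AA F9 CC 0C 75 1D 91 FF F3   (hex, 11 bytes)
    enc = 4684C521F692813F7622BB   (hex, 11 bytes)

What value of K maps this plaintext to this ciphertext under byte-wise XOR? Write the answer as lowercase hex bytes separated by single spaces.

Since enc = m ⊕ K, XORing both sides with m gives K = m ⊕ enc.
f8 ^ 46 = be
b4 ^ 84 = 30
aa ^ c5 = 6f
f9 ^ 21 = d8
cc ^ f6 = 3a
0c ^ 92 = 9e
75 ^ 81 = f4
1d ^ 3f = 22
91 ^ 76 = e7
ff ^ 22 = dd
f3 ^ bb = 48

be 30 6f d8 3a 9e f4 22 e7 dd 48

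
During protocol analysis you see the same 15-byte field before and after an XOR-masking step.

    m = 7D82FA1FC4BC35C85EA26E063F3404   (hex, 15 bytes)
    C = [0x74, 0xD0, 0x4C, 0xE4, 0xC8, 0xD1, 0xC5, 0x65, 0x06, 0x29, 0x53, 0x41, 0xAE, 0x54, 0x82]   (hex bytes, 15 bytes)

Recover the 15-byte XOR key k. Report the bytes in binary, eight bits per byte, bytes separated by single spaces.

00001001 01010010 10110110 11111011 00001100 01101101 11110000 10101101 01011000 10001011 00111101 01000111 10010001 01100000 10000110

Since C = m ⊕ k, XORing both sides with m gives k = m ⊕ C.
byte 0: 7d ^ 74 = 09
byte 1: 82 ^ d0 = 52
byte 2: fa ^ 4c = b6
byte 3: 1f ^ e4 = fb
byte 4: c4 ^ c8 = 0c
byte 5: bc ^ d1 = 6d
byte 6: 35 ^ c5 = f0
byte 7: c8 ^ 65 = ad
byte 8: 5e ^ 06 = 58
byte 9: a2 ^ 29 = 8b
byte 10: 6e ^ 53 = 3d
byte 11: 06 ^ 41 = 47
byte 12: 3f ^ ae = 91
byte 13: 34 ^ 54 = 60
byte 14: 04 ^ 82 = 86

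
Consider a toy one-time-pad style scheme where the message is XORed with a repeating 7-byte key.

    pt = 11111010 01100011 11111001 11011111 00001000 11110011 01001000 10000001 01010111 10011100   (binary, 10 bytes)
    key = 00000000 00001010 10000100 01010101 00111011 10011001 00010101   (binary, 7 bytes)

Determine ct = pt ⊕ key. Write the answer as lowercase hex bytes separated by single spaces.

The 7-byte key repeats, so the effective keystream is 00 0a 84 55 3b 99 15 00 0a 84.
byte 0: 11111010 XOR 00000000 = 11111010
byte 1: 01100011 XOR 00001010 = 01101001
byte 2: 11111001 XOR 10000100 = 01111101
byte 3: 11011111 XOR 01010101 = 10001010
byte 4: 00001000 XOR 00111011 = 00110011
byte 5: 11110011 XOR 10011001 = 01101010
byte 6: 01001000 XOR 00010101 = 01011101
byte 7: 10000001 XOR 00000000 = 10000001
byte 8: 01010111 XOR 00001010 = 01011101
byte 9: 10011100 XOR 10000100 = 00011000

fa 69 7d 8a 33 6a 5d 81 5d 18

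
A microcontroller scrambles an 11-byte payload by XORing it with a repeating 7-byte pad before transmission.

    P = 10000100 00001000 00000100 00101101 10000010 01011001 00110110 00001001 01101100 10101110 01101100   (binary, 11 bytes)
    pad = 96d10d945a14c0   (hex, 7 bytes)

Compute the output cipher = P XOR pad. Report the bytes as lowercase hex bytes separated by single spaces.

12 d9 09 b9 d8 4d f6 9f bd a3 f8

The 7-byte key repeats, so the effective keystream is 96 d1 0d 94 5a 14 c0 96 d1 0d 94.
byte 0: 84 ⊕ 96 = 12
byte 1: 08 ⊕ d1 = d9
byte 2: 04 ⊕ 0d = 09
byte 3: 2d ⊕ 94 = b9
byte 4: 82 ⊕ 5a = d8
byte 5: 59 ⊕ 14 = 4d
byte 6: 36 ⊕ c0 = f6
byte 7: 09 ⊕ 96 = 9f
byte 8: 6c ⊕ d1 = bd
byte 9: ae ⊕ 0d = a3
byte 10: 6c ⊕ 94 = f8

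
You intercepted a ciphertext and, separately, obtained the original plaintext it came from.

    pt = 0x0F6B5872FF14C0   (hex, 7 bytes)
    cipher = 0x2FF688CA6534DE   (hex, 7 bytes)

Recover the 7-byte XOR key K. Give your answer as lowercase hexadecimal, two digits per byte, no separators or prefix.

209dd0b89a201e

Since cipher = pt ⊕ K, XORing both sides with pt gives K = pt ⊕ cipher.
byte 0: 0f XOR 2f = 20
byte 1: 6b XOR f6 = 9d
byte 2: 58 XOR 88 = d0
byte 3: 72 XOR ca = b8
byte 4: ff XOR 65 = 9a
byte 5: 14 XOR 34 = 20
byte 6: c0 XOR de = 1e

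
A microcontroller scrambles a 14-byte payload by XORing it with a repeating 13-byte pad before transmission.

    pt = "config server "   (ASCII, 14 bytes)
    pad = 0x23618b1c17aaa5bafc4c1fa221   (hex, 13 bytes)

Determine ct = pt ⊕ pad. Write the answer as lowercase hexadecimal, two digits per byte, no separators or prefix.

400ee57a7ecd85c9993e69c75303

The 13-byte key repeats, so the effective keystream is 23 61 8b 1c 17 aa a5 ba fc 4c 1f a2 21 23.
byte 0:  99 XOR  35 =  64
byte 1: 111 XOR  97 =  14
byte 2: 110 XOR 139 = 229
byte 3: 102 XOR  28 = 122
byte 4: 105 XOR  23 = 126
byte 5: 103 XOR 170 = 205
byte 6:  32 XOR 165 = 133
byte 7: 115 XOR 186 = 201
byte 8: 101 XOR 252 = 153
byte 9: 114 XOR  76 =  62
byte 10: 118 XOR  31 = 105
byte 11: 101 XOR 162 = 199
byte 12: 114 XOR  33 =  83
byte 13:  32 XOR  35 =   3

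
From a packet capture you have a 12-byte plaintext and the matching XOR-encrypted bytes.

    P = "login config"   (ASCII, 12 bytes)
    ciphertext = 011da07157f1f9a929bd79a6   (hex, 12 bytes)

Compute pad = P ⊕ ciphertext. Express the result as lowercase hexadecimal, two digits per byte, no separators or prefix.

Since ciphertext = P ⊕ pad, XORing both sides with P gives pad = P ⊕ ciphertext.
6c xor 01 = 6d
6f xor 1d = 72
67 xor a0 = c7
69 xor 71 = 18
6e xor 57 = 39
20 xor f1 = d1
63 xor f9 = 9a
6f xor a9 = c6
6e xor 29 = 47
66 xor bd = db
69 xor 79 = 10
67 xor a6 = c1

6d72c71839d19ac647db10c1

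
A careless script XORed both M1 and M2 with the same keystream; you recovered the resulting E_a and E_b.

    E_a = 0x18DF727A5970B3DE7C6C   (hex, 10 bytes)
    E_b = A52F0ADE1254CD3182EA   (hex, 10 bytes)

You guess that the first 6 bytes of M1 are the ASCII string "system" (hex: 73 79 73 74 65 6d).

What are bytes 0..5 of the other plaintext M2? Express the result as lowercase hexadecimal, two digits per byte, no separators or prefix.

First, E_a ⊕ E_b = (M1 ⊕ K) ⊕ (M2 ⊕ K) = M1 ⊕ M2, so the key drops out. Then M2 = (M1 ⊕ M2) ⊕ M1 over the first 6 bytes.
byte 0: (18 XOR a5) XOR 73 = bd XOR 73 = ce
byte 1: (df XOR 2f) XOR 79 = f0 XOR 79 = 89
byte 2: (72 XOR 0a) XOR 73 = 78 XOR 73 = 0b
byte 3: (7a XOR de) XOR 74 = a4 XOR 74 = d0
byte 4: (59 XOR 12) XOR 65 = 4b XOR 65 = 2e
byte 5: (70 XOR 54) XOR 6d = 24 XOR 6d = 49

ce890bd02e49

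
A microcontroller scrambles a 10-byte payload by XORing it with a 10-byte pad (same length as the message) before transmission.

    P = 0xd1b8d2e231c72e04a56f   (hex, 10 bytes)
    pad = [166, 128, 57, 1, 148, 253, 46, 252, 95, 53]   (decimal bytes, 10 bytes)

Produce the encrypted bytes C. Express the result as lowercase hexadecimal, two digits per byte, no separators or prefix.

XOR is its own inverse, so applying the key byte-wise gives the result directly.
209 ^ 166 = 119
184 ^ 128 =  56
210 ^  57 = 235
226 ^   1 = 227
 49 ^ 148 = 165
199 ^ 253 =  58
 46 ^  46 =   0
  4 ^ 252 = 248
165 ^  95 = 250
111 ^  53 =  90

7738ebe3a53a00f8fa5a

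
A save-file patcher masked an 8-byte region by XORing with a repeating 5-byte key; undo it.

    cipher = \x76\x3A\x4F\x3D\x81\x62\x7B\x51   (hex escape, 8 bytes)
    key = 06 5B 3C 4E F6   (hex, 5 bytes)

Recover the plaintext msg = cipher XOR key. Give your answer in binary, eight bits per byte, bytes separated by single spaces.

The 5-byte key repeats, so the effective keystream is 06 5b 3c 4e f6 06 5b 3c.
byte 0: 118 ^   6 = 112
byte 1:  58 ^  91 =  97
byte 2:  79 ^  60 = 115
byte 3:  61 ^  78 = 115
byte 4: 129 ^ 246 = 119
byte 5:  98 ^   6 = 100
byte 6: 123 ^  91 =  32
byte 7:  81 ^  60 = 109

01110000 01100001 01110011 01110011 01110111 01100100 00100000 01101101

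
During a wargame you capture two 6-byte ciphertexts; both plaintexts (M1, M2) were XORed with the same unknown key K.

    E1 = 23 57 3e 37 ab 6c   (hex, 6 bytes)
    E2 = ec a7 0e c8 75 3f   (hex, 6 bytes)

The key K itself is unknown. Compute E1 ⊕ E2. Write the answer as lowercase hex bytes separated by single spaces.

E1 ⊕ E2 = (M1 ⊕ K) ⊕ (M2 ⊕ K) = M1 ⊕ M2 — the shared key cancels under XOR.
 35 ^ 236 = 207
 87 ^ 167 = 240
 62 ^  14 =  48
 55 ^ 200 = 255
171 ^ 117 = 222
108 ^  63 =  83

cf f0 30 ff de 53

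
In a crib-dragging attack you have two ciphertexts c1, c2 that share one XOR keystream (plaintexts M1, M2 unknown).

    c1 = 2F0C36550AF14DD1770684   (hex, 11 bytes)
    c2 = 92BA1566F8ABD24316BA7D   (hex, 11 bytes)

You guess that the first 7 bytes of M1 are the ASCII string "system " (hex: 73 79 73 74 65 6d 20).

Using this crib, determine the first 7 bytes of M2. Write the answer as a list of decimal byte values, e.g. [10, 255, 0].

First, c1 ⊕ c2 = (M1 ⊕ K) ⊕ (M2 ⊕ K) = M1 ⊕ M2, so the key drops out. Then M2 = (M1 ⊕ M2) ⊕ M1 over the first 7 bytes.
byte 0: (2f xor 92) xor 73 = bd xor 73 = ce
byte 1: (0c xor ba) xor 79 = b6 xor 79 = cf
byte 2: (36 xor 15) xor 73 = 23 xor 73 = 50
byte 3: (55 xor 66) xor 74 = 33 xor 74 = 47
byte 4: (0a xor f8) xor 65 = f2 xor 65 = 97
byte 5: (f1 xor ab) xor 6d = 5a xor 6d = 37
byte 6: (4d xor d2) xor 20 = 9f xor 20 = bf

[206, 207, 80, 71, 151, 55, 191]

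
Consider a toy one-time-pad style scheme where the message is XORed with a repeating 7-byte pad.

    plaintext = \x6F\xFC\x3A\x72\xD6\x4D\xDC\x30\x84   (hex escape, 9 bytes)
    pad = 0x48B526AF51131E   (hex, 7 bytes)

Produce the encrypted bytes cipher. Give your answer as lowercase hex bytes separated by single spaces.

The 7-byte key repeats, so the effective keystream is 48 b5 26 af 51 13 1e 48 b5.
byte 0: 111 ⊕  72 =  39
byte 1: 252 ⊕ 181 =  73
byte 2:  58 ⊕  38 =  28
byte 3: 114 ⊕ 175 = 221
byte 4: 214 ⊕  81 = 135
byte 5:  77 ⊕  19 =  94
byte 6: 220 ⊕  30 = 194
byte 7:  48 ⊕  72 = 120
byte 8: 132 ⊕ 181 =  49

27 49 1c dd 87 5e c2 78 31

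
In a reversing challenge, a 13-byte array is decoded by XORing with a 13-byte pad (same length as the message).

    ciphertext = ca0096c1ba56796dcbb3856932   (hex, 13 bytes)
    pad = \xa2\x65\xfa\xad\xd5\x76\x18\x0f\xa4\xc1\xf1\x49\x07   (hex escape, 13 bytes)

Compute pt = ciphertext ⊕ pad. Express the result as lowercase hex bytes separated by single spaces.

byte 0: 202 XOR 162 = 104
byte 1:   0 XOR 101 = 101
byte 2: 150 XOR 250 = 108
byte 3: 193 XOR 173 = 108
byte 4: 186 XOR 213 = 111
byte 5:  86 XOR 118 =  32
byte 6: 121 XOR  24 =  97
byte 7: 109 XOR  15 =  98
byte 8: 203 XOR 164 = 111
byte 9: 179 XOR 193 = 114
byte 10: 133 XOR 241 = 116
byte 11: 105 XOR  73 =  32
byte 12:  50 XOR   7 =  53

68 65 6c 6c 6f 20 61 62 6f 72 74 20 35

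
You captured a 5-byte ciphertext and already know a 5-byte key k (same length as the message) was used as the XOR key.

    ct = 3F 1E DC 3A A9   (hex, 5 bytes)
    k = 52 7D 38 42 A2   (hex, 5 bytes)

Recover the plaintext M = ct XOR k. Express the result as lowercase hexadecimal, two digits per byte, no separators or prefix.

XOR is its own inverse, so applying the key byte-wise gives the result directly.
3f XOR 52 = 6d
1e XOR 7d = 63
dc XOR 38 = e4
3a XOR 42 = 78
a9 XOR a2 = 0b

6d63e4780b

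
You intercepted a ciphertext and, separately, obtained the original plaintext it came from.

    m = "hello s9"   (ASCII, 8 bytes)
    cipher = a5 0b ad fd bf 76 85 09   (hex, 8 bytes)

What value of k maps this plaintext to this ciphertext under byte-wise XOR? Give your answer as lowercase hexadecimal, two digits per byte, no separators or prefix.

cd6ec191d056f630

Since cipher = m ⊕ k, XORing both sides with m gives k = m ⊕ cipher.
byte 0: 104 ^ 165 = 205
byte 1: 101 ^  11 = 110
byte 2: 108 ^ 173 = 193
byte 3: 108 ^ 253 = 145
byte 4: 111 ^ 191 = 208
byte 5:  32 ^ 118 =  86
byte 6: 115 ^ 133 = 246
byte 7:  57 ^   9 =  48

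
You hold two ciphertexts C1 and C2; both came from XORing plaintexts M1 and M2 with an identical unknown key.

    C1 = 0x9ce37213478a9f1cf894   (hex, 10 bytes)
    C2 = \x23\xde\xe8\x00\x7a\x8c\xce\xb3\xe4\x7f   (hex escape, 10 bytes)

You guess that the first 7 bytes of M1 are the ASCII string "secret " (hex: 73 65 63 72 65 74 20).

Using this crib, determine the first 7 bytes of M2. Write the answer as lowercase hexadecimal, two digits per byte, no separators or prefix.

cc58f961587271

First, C1 ⊕ C2 = (M1 ⊕ K) ⊕ (M2 ⊕ K) = M1 ⊕ M2, so the key drops out. Then M2 = (M1 ⊕ M2) ⊕ M1 over the first 7 bytes.
byte 0: (9c XOR 23) XOR 73 = bf XOR 73 = cc
byte 1: (e3 XOR de) XOR 65 = 3d XOR 65 = 58
byte 2: (72 XOR e8) XOR 63 = 9a XOR 63 = f9
byte 3: (13 XOR 00) XOR 72 = 13 XOR 72 = 61
byte 4: (47 XOR 7a) XOR 65 = 3d XOR 65 = 58
byte 5: (8a XOR 8c) XOR 74 = 06 XOR 74 = 72
byte 6: (9f XOR ce) XOR 20 = 51 XOR 20 = 71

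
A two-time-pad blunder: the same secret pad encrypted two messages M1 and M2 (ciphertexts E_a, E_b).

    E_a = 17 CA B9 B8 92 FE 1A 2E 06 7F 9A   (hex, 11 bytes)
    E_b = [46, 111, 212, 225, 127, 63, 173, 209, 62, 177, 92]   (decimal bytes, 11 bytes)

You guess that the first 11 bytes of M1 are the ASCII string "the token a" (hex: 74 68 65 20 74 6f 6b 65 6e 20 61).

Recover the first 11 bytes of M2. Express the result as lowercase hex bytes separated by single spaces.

First, E_a ⊕ E_b = (M1 ⊕ K) ⊕ (M2 ⊕ K) = M1 ⊕ M2, so the key drops out. Then M2 = (M1 ⊕ M2) ⊕ M1 over the first 11 bytes.
byte 0: (17 ^ 2e) ^ 74 = 39 ^ 74 = 4d
byte 1: (ca ^ 6f) ^ 68 = a5 ^ 68 = cd
byte 2: (b9 ^ d4) ^ 65 = 6d ^ 65 = 08
byte 3: (b8 ^ e1) ^ 20 = 59 ^ 20 = 79
byte 4: (92 ^ 7f) ^ 74 = ed ^ 74 = 99
byte 5: (fe ^ 3f) ^ 6f = c1 ^ 6f = ae
byte 6: (1a ^ ad) ^ 6b = b7 ^ 6b = dc
byte 7: (2e ^ d1) ^ 65 = ff ^ 65 = 9a
byte 8: (06 ^ 3e) ^ 6e = 38 ^ 6e = 56
byte 9: (7f ^ b1) ^ 20 = ce ^ 20 = ee
byte 10: (9a ^ 5c) ^ 61 = c6 ^ 61 = a7

4d cd 08 79 99 ae dc 9a 56 ee a7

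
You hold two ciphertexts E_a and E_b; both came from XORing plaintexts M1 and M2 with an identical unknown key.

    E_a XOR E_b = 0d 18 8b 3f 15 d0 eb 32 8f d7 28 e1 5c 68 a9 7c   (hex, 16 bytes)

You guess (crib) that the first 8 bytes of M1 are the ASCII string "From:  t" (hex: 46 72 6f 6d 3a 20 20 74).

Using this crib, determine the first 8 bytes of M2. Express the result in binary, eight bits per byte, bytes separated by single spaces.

01001011 01101010 11100100 01010010 00101111 11110000 11001011 01000110

Since E_a ⊕ E_b = M1 ⊕ M2, XORing with the guessed M1 bytes yields the corresponding M2 bytes: M2 = (E_a ⊕ E_b) ⊕ M1.
0d ^ 46 = 4b
18 ^ 72 = 6a
8b ^ 6f = e4
3f ^ 6d = 52
15 ^ 3a = 2f
d0 ^ 20 = f0
eb ^ 20 = cb
32 ^ 74 = 46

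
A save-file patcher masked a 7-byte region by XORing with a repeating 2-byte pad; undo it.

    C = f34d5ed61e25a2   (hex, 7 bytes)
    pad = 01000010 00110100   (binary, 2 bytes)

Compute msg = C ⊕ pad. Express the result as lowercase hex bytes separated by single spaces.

The 2-byte key repeats, so the effective keystream is 42 34 42 34 42 34 42.
byte 0: f3 ⊕ 42 = b1
byte 1: 4d ⊕ 34 = 79
byte 2: 5e ⊕ 42 = 1c
byte 3: d6 ⊕ 34 = e2
byte 4: 1e ⊕ 42 = 5c
byte 5: 25 ⊕ 34 = 11
byte 6: a2 ⊕ 42 = e0

b1 79 1c e2 5c 11 e0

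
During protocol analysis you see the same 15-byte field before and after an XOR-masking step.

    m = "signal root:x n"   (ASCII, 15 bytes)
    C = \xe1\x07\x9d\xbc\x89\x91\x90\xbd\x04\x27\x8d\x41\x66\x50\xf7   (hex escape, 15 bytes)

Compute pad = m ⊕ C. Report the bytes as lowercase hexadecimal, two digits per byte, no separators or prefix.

926efad2e8fdb0cf6b48f97b1e7099

Since C = m ⊕ pad, XORing both sides with m gives pad = m ⊕ C.
73 XOR e1 = 92
69 XOR 07 = 6e
67 XOR 9d = fa
6e XOR bc = d2
61 XOR 89 = e8
6c XOR 91 = fd
20 XOR 90 = b0
72 XOR bd = cf
6f XOR 04 = 6b
6f XOR 27 = 48
74 XOR 8d = f9
3a XOR 41 = 7b
78 XOR 66 = 1e
20 XOR 50 = 70
6e XOR f7 = 99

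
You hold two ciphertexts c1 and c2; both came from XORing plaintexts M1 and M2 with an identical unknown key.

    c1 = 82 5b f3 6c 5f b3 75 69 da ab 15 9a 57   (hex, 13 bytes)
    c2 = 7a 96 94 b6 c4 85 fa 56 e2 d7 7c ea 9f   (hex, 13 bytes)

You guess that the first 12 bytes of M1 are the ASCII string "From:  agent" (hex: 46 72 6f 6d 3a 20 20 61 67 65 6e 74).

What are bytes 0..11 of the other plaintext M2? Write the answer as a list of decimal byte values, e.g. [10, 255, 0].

[190, 191, 8, 183, 161, 22, 175, 94, 95, 25, 7, 4]

First, c1 ⊕ c2 = (M1 ⊕ K) ⊕ (M2 ⊕ K) = M1 ⊕ M2, so the key drops out. Then M2 = (M1 ⊕ M2) ⊕ M1 over the first 12 bytes.
byte 0: (82 XOR 7a) XOR 46 = f8 XOR 46 = be
byte 1: (5b XOR 96) XOR 72 = cd XOR 72 = bf
byte 2: (f3 XOR 94) XOR 6f = 67 XOR 6f = 08
byte 3: (6c XOR b6) XOR 6d = da XOR 6d = b7
byte 4: (5f XOR c4) XOR 3a = 9b XOR 3a = a1
byte 5: (b3 XOR 85) XOR 20 = 36 XOR 20 = 16
byte 6: (75 XOR fa) XOR 20 = 8f XOR 20 = af
byte 7: (69 XOR 56) XOR 61 = 3f XOR 61 = 5e
byte 8: (da XOR e2) XOR 67 = 38 XOR 67 = 5f
byte 9: (ab XOR d7) XOR 65 = 7c XOR 65 = 19
byte 10: (15 XOR 7c) XOR 6e = 69 XOR 6e = 07
byte 11: (9a XOR ea) XOR 74 = 70 XOR 74 = 04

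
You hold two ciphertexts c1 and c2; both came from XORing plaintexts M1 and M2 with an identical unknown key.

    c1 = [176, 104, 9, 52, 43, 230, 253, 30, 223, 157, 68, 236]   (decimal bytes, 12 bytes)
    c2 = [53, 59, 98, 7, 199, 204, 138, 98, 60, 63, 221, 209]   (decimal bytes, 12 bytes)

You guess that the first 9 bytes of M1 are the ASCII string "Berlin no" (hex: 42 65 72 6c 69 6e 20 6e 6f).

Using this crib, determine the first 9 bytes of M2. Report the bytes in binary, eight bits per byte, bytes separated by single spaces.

First, c1 ⊕ c2 = (M1 ⊕ K) ⊕ (M2 ⊕ K) = M1 ⊕ M2, so the key drops out. Then M2 = (M1 ⊕ M2) ⊕ M1 over the first 9 bytes.
byte 0: (b0 XOR 35) XOR 42 = 85 XOR 42 = c7
byte 1: (68 XOR 3b) XOR 65 = 53 XOR 65 = 36
byte 2: (09 XOR 62) XOR 72 = 6b XOR 72 = 19
byte 3: (34 XOR 07) XOR 6c = 33 XOR 6c = 5f
byte 4: (2b XOR c7) XOR 69 = ec XOR 69 = 85
byte 5: (e6 XOR cc) XOR 6e = 2a XOR 6e = 44
byte 6: (fd XOR 8a) XOR 20 = 77 XOR 20 = 57
byte 7: (1e XOR 62) XOR 6e = 7c XOR 6e = 12
byte 8: (df XOR 3c) XOR 6f = e3 XOR 6f = 8c

11000111 00110110 00011001 01011111 10000101 01000100 01010111 00010010 10001100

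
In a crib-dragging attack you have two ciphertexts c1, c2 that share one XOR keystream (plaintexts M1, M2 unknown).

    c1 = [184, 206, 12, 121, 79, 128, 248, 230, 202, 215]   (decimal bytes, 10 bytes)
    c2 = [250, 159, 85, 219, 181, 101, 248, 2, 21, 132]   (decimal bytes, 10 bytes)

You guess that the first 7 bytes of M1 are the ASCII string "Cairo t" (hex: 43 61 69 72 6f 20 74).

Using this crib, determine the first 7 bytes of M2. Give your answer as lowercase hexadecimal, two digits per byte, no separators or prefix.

First, c1 ⊕ c2 = (M1 ⊕ K) ⊕ (M2 ⊕ K) = M1 ⊕ M2, so the key drops out. Then M2 = (M1 ⊕ M2) ⊕ M1 over the first 7 bytes.
byte 0: (b8 ^ fa) ^ 43 = 42 ^ 43 = 01
byte 1: (ce ^ 9f) ^ 61 = 51 ^ 61 = 30
byte 2: (0c ^ 55) ^ 69 = 59 ^ 69 = 30
byte 3: (79 ^ db) ^ 72 = a2 ^ 72 = d0
byte 4: (4f ^ b5) ^ 6f = fa ^ 6f = 95
byte 5: (80 ^ 65) ^ 20 = e5 ^ 20 = c5
byte 6: (f8 ^ f8) ^ 74 = 00 ^ 74 = 74

013030d095c574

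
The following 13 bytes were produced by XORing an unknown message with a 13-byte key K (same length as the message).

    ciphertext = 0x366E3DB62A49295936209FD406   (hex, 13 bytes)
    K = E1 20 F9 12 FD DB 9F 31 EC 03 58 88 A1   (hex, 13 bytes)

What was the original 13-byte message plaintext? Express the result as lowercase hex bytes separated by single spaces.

XOR is its own inverse, so applying the key byte-wise gives the result directly.
byte 0: 36 xor e1 = d7
byte 1: 6e xor 20 = 4e
byte 2: 3d xor f9 = c4
byte 3: b6 xor 12 = a4
byte 4: 2a xor fd = d7
byte 5: 49 xor db = 92
byte 6: 29 xor 9f = b6
byte 7: 59 xor 31 = 68
byte 8: 36 xor ec = da
byte 9: 20 xor 03 = 23
byte 10: 9f xor 58 = c7
byte 11: d4 xor 88 = 5c
byte 12: 06 xor a1 = a7

d7 4e c4 a4 d7 92 b6 68 da 23 c7 5c a7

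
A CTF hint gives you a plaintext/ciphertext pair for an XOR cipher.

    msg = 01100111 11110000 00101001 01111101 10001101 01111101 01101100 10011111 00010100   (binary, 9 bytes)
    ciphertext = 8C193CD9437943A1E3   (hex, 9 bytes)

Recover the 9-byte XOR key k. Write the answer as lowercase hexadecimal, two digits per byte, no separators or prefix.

Since ciphertext = msg ⊕ k, XORing both sides with msg gives k = msg ⊕ ciphertext.
byte 0: 67 ⊕ 8c = eb
byte 1: f0 ⊕ 19 = e9
byte 2: 29 ⊕ 3c = 15
byte 3: 7d ⊕ d9 = a4
byte 4: 8d ⊕ 43 = ce
byte 5: 7d ⊕ 79 = 04
byte 6: 6c ⊕ 43 = 2f
byte 7: 9f ⊕ a1 = 3e
byte 8: 14 ⊕ e3 = f7

ebe915a4ce042f3ef7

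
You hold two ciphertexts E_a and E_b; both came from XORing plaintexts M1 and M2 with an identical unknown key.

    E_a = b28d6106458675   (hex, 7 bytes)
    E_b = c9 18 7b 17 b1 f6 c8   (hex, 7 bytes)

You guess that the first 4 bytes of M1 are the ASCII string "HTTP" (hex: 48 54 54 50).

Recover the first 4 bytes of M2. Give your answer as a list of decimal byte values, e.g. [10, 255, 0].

First, E_a ⊕ E_b = (M1 ⊕ K) ⊕ (M2 ⊕ K) = M1 ⊕ M2, so the key drops out. Then M2 = (M1 ⊕ M2) ⊕ M1 over the first 4 bytes.
byte 0: (b2 ^ c9) ^ 48 = 7b ^ 48 = 33
byte 1: (8d ^ 18) ^ 54 = 95 ^ 54 = c1
byte 2: (61 ^ 7b) ^ 54 = 1a ^ 54 = 4e
byte 3: (06 ^ 17) ^ 50 = 11 ^ 50 = 41

[51, 193, 78, 65]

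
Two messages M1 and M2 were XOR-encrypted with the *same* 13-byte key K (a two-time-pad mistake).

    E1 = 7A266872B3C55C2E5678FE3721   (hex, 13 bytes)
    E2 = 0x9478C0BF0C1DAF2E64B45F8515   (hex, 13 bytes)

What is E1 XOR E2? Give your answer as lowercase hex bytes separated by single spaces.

E1 ⊕ E2 = (M1 ⊕ K) ⊕ (M2 ⊕ K) = M1 ⊕ M2 — the shared key cancels under XOR.
7a ⊕ 94 = ee
26 ⊕ 78 = 5e
68 ⊕ c0 = a8
72 ⊕ bf = cd
b3 ⊕ 0c = bf
c5 ⊕ 1d = d8
5c ⊕ af = f3
2e ⊕ 2e = 00
56 ⊕ 64 = 32
78 ⊕ b4 = cc
fe ⊕ 5f = a1
37 ⊕ 85 = b2
21 ⊕ 15 = 34

ee 5e a8 cd bf d8 f3 00 32 cc a1 b2 34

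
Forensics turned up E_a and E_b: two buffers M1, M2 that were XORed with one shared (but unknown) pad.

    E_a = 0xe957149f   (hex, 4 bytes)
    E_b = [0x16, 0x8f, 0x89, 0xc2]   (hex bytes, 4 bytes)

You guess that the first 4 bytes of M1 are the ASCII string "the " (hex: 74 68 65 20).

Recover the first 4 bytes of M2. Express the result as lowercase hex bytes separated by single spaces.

First, E_a ⊕ E_b = (M1 ⊕ K) ⊕ (M2 ⊕ K) = M1 ⊕ M2, so the key drops out. Then M2 = (M1 ⊕ M2) ⊕ M1 over the first 4 bytes.
byte 0: (e9 XOR 16) XOR 74 = ff XOR 74 = 8b
byte 1: (57 XOR 8f) XOR 68 = d8 XOR 68 = b0
byte 2: (14 XOR 89) XOR 65 = 9d XOR 65 = f8
byte 3: (9f XOR c2) XOR 20 = 5d XOR 20 = 7d

8b b0 f8 7d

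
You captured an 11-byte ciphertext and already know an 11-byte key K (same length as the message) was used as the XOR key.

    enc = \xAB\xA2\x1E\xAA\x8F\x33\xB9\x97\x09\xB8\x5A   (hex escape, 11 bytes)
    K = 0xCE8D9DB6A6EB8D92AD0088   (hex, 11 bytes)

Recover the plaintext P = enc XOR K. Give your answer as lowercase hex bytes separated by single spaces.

ab XOR ce = 65
a2 XOR 8d = 2f
1e XOR 9d = 83
aa XOR b6 = 1c
8f XOR a6 = 29
33 XOR eb = d8
b9 XOR 8d = 34
97 XOR 92 = 05
09 XOR ad = a4
b8 XOR 00 = b8
5a XOR 88 = d2

65 2f 83 1c 29 d8 34 05 a4 b8 d2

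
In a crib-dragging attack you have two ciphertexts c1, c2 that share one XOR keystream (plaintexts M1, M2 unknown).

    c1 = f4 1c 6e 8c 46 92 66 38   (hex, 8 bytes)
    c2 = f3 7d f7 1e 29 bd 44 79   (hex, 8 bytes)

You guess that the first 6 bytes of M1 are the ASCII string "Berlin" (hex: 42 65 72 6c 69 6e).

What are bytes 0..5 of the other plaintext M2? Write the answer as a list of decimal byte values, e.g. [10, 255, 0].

First, c1 ⊕ c2 = (M1 ⊕ K) ⊕ (M2 ⊕ K) = M1 ⊕ M2, so the key drops out. Then M2 = (M1 ⊕ M2) ⊕ M1 over the first 6 bytes.
byte 0: (f4 XOR f3) XOR 42 = 07 XOR 42 = 45
byte 1: (1c XOR 7d) XOR 65 = 61 XOR 65 = 04
byte 2: (6e XOR f7) XOR 72 = 99 XOR 72 = eb
byte 3: (8c XOR 1e) XOR 6c = 92 XOR 6c = fe
byte 4: (46 XOR 29) XOR 69 = 6f XOR 69 = 06
byte 5: (92 XOR bd) XOR 6e = 2f XOR 6e = 41

[69, 4, 235, 254, 6, 65]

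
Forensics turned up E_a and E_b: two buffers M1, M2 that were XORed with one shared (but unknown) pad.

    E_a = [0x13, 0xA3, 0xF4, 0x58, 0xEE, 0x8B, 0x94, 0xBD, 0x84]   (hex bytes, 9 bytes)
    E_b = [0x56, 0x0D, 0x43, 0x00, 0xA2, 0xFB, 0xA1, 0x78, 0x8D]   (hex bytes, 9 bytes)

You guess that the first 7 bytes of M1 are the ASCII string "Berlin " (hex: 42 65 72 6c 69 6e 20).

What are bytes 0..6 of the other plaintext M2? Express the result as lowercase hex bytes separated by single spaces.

First, E_a ⊕ E_b = (M1 ⊕ K) ⊕ (M2 ⊕ K) = M1 ⊕ M2, so the key drops out. Then M2 = (M1 ⊕ M2) ⊕ M1 over the first 7 bytes.
byte 0: (13 ^ 56) ^ 42 = 45 ^ 42 = 07
byte 1: (a3 ^ 0d) ^ 65 = ae ^ 65 = cb
byte 2: (f4 ^ 43) ^ 72 = b7 ^ 72 = c5
byte 3: (58 ^ 00) ^ 6c = 58 ^ 6c = 34
byte 4: (ee ^ a2) ^ 69 = 4c ^ 69 = 25
byte 5: (8b ^ fb) ^ 6e = 70 ^ 6e = 1e
byte 6: (94 ^ a1) ^ 20 = 35 ^ 20 = 15

07 cb c5 34 25 1e 15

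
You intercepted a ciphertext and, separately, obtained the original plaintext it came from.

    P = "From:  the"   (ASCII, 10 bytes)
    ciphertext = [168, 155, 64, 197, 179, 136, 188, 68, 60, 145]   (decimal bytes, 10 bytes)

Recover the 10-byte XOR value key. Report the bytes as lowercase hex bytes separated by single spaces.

Since ciphertext = P ⊕ key, XORing both sides with P gives key = P ⊕ ciphertext.
byte 0: 01000110 xor 10101000 = 11101110
byte 1: 01110010 xor 10011011 = 11101001
byte 2: 01101111 xor 01000000 = 00101111
byte 3: 01101101 xor 11000101 = 10101000
byte 4: 00111010 xor 10110011 = 10001001
byte 5: 00100000 xor 10001000 = 10101000
byte 6: 00100000 xor 10111100 = 10011100
byte 7: 01110100 xor 01000100 = 00110000
byte 8: 01101000 xor 00111100 = 01010100
byte 9: 01100101 xor 10010001 = 11110100

ee e9 2f a8 89 a8 9c 30 54 f4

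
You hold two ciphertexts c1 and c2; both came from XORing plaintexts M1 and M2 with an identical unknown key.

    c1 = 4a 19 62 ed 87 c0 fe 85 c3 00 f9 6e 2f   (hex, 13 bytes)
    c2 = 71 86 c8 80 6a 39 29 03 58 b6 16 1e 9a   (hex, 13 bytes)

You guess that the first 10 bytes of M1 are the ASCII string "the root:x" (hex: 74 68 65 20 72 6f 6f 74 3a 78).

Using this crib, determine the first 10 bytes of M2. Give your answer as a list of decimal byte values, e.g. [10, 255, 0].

First, c1 ⊕ c2 = (M1 ⊕ K) ⊕ (M2 ⊕ K) = M1 ⊕ M2, so the key drops out. Then M2 = (M1 ⊕ M2) ⊕ M1 over the first 10 bytes.
byte 0: (4a XOR 71) XOR 74 = 3b XOR 74 = 4f
byte 1: (19 XOR 86) XOR 68 = 9f XOR 68 = f7
byte 2: (62 XOR c8) XOR 65 = aa XOR 65 = cf
byte 3: (ed XOR 80) XOR 20 = 6d XOR 20 = 4d
byte 4: (87 XOR 6a) XOR 72 = ed XOR 72 = 9f
byte 5: (c0 XOR 39) XOR 6f = f9 XOR 6f = 96
byte 6: (fe XOR 29) XOR 6f = d7 XOR 6f = b8
byte 7: (85 XOR 03) XOR 74 = 86 XOR 74 = f2
byte 8: (c3 XOR 58) XOR 3a = 9b XOR 3a = a1
byte 9: (00 XOR b6) XOR 78 = b6 XOR 78 = ce

[79, 247, 207, 77, 159, 150, 184, 242, 161, 206]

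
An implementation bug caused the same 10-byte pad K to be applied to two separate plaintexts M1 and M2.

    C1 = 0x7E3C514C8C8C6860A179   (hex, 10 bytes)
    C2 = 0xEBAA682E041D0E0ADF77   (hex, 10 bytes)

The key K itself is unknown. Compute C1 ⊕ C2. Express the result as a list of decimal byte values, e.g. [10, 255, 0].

C1 ⊕ C2 = (M1 ⊕ K) ⊕ (M2 ⊕ K) = M1 ⊕ M2 — the shared key cancels under XOR.
7e xor eb = 95
3c xor aa = 96
51 xor 68 = 39
4c xor 2e = 62
8c xor 04 = 88
8c xor 1d = 91
68 xor 0e = 66
60 xor 0a = 6a
a1 xor df = 7e
79 xor 77 = 0e

[149, 150, 57, 98, 136, 145, 102, 106, 126, 14]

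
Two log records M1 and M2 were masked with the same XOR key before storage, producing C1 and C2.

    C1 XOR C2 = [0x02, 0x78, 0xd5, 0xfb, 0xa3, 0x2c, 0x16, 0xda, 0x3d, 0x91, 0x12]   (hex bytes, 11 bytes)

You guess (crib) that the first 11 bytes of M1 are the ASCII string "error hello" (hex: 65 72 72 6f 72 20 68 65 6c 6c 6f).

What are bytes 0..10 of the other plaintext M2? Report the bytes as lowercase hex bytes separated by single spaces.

67 0a a7 94 d1 0c 7e bf 51 fd 7d

Since C1 ⊕ C2 = M1 ⊕ M2, XORing with the guessed M1 bytes yields the corresponding M2 bytes: M2 = (C1 ⊕ C2) ⊕ M1.
byte 0: 02 XOR 65 = 67
byte 1: 78 XOR 72 = 0a
byte 2: d5 XOR 72 = a7
byte 3: fb XOR 6f = 94
byte 4: a3 XOR 72 = d1
byte 5: 2c XOR 20 = 0c
byte 6: 16 XOR 68 = 7e
byte 7: da XOR 65 = bf
byte 8: 3d XOR 6c = 51
byte 9: 91 XOR 6c = fd
byte 10: 12 XOR 6f = 7d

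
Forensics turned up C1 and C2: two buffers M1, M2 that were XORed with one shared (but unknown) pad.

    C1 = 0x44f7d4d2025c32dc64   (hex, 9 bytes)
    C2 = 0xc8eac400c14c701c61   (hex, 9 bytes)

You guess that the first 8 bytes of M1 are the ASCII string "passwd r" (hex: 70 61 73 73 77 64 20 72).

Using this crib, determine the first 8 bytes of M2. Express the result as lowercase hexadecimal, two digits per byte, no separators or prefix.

First, C1 ⊕ C2 = (M1 ⊕ K) ⊕ (M2 ⊕ K) = M1 ⊕ M2, so the key drops out. Then M2 = (M1 ⊕ M2) ⊕ M1 over the first 8 bytes.
byte 0: (44 ^ c8) ^ 70 = 8c ^ 70 = fc
byte 1: (f7 ^ ea) ^ 61 = 1d ^ 61 = 7c
byte 2: (d4 ^ c4) ^ 73 = 10 ^ 73 = 63
byte 3: (d2 ^ 00) ^ 73 = d2 ^ 73 = a1
byte 4: (02 ^ c1) ^ 77 = c3 ^ 77 = b4
byte 5: (5c ^ 4c) ^ 64 = 10 ^ 64 = 74
byte 6: (32 ^ 70) ^ 20 = 42 ^ 20 = 62
byte 7: (dc ^ 1c) ^ 72 = c0 ^ 72 = b2

fc7c63a1b47462b2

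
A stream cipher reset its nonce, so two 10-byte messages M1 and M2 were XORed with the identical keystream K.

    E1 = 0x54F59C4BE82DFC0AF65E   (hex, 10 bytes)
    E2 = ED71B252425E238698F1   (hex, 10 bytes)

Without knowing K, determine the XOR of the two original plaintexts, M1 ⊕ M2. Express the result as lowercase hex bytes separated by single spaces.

b9 84 2e 19 aa 73 df 8c 6e af

E1 ⊕ E2 = (M1 ⊕ K) ⊕ (M2 ⊕ K) = M1 ⊕ M2 — the shared key cancels under XOR.
54 ^ ed = b9
f5 ^ 71 = 84
9c ^ b2 = 2e
4b ^ 52 = 19
e8 ^ 42 = aa
2d ^ 5e = 73
fc ^ 23 = df
0a ^ 86 = 8c
f6 ^ 98 = 6e
5e ^ f1 = af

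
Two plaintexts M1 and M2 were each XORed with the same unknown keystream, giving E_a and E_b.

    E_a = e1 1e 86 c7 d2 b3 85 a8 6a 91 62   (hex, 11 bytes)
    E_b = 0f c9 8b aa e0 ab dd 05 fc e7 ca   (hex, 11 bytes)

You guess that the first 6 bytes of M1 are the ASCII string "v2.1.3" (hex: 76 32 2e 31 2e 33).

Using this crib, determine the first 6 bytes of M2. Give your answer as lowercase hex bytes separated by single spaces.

98 e5 23 5c 1c 2b

First, E_a ⊕ E_b = (M1 ⊕ K) ⊕ (M2 ⊕ K) = M1 ⊕ M2, so the key drops out. Then M2 = (M1 ⊕ M2) ⊕ M1 over the first 6 bytes.
byte 0: (e1 XOR 0f) XOR 76 = ee XOR 76 = 98
byte 1: (1e XOR c9) XOR 32 = d7 XOR 32 = e5
byte 2: (86 XOR 8b) XOR 2e = 0d XOR 2e = 23
byte 3: (c7 XOR aa) XOR 31 = 6d XOR 31 = 5c
byte 4: (d2 XOR e0) XOR 2e = 32 XOR 2e = 1c
byte 5: (b3 XOR ab) XOR 33 = 18 XOR 33 = 2b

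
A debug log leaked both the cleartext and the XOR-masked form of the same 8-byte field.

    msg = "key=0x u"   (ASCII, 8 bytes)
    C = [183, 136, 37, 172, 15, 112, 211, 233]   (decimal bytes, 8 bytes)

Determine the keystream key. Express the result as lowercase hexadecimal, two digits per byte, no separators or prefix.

Since C = msg ⊕ key, XORing both sides with msg gives key = msg ⊕ C.
6b XOR b7 = dc
65 XOR 88 = ed
79 XOR 25 = 5c
3d XOR ac = 91
30 XOR 0f = 3f
78 XOR 70 = 08
20 XOR d3 = f3
75 XOR e9 = 9c

dced5c913f08f39c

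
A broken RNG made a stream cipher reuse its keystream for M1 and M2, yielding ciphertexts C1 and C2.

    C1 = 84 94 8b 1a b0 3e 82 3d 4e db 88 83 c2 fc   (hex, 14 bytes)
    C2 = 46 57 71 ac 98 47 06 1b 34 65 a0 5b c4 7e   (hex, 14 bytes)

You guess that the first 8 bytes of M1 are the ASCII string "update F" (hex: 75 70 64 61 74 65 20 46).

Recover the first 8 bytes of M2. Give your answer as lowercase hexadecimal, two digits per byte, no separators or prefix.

First, C1 ⊕ C2 = (M1 ⊕ K) ⊕ (M2 ⊕ K) = M1 ⊕ M2, so the key drops out. Then M2 = (M1 ⊕ M2) ⊕ M1 over the first 8 bytes.
byte 0: (84 ⊕ 46) ⊕ 75 = c2 ⊕ 75 = b7
byte 1: (94 ⊕ 57) ⊕ 70 = c3 ⊕ 70 = b3
byte 2: (8b ⊕ 71) ⊕ 64 = fa ⊕ 64 = 9e
byte 3: (1a ⊕ ac) ⊕ 61 = b6 ⊕ 61 = d7
byte 4: (b0 ⊕ 98) ⊕ 74 = 28 ⊕ 74 = 5c
byte 5: (3e ⊕ 47) ⊕ 65 = 79 ⊕ 65 = 1c
byte 6: (82 ⊕ 06) ⊕ 20 = 84 ⊕ 20 = a4
byte 7: (3d ⊕ 1b) ⊕ 46 = 26 ⊕ 46 = 60

b7b39ed75c1ca460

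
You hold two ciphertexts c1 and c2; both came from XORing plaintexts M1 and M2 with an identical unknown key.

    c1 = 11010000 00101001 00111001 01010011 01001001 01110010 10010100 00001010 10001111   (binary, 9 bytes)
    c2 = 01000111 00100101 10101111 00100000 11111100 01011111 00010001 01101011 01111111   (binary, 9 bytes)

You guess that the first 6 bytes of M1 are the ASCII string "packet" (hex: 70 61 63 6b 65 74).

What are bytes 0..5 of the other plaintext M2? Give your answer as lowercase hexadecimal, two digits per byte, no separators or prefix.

e76df518d059

First, c1 ⊕ c2 = (M1 ⊕ K) ⊕ (M2 ⊕ K) = M1 ⊕ M2, so the key drops out. Then M2 = (M1 ⊕ M2) ⊕ M1 over the first 6 bytes.
byte 0: (d0 XOR 47) XOR 70 = 97 XOR 70 = e7
byte 1: (29 XOR 25) XOR 61 = 0c XOR 61 = 6d
byte 2: (39 XOR af) XOR 63 = 96 XOR 63 = f5
byte 3: (53 XOR 20) XOR 6b = 73 XOR 6b = 18
byte 4: (49 XOR fc) XOR 65 = b5 XOR 65 = d0
byte 5: (72 XOR 5f) XOR 74 = 2d XOR 74 = 59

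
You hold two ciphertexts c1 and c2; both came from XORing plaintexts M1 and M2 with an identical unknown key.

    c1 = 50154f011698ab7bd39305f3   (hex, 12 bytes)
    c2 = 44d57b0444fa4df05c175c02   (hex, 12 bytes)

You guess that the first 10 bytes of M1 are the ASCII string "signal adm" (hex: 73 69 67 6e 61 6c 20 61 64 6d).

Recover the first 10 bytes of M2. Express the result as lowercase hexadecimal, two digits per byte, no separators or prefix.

First, c1 ⊕ c2 = (M1 ⊕ K) ⊕ (M2 ⊕ K) = M1 ⊕ M2, so the key drops out. Then M2 = (M1 ⊕ M2) ⊕ M1 over the first 10 bytes.
byte 0: (50 XOR 44) XOR 73 = 14 XOR 73 = 67
byte 1: (15 XOR d5) XOR 69 = c0 XOR 69 = a9
byte 2: (4f XOR 7b) XOR 67 = 34 XOR 67 = 53
byte 3: (01 XOR 04) XOR 6e = 05 XOR 6e = 6b
byte 4: (16 XOR 44) XOR 61 = 52 XOR 61 = 33
byte 5: (98 XOR fa) XOR 6c = 62 XOR 6c = 0e
byte 6: (ab XOR 4d) XOR 20 = e6 XOR 20 = c6
byte 7: (7b XOR f0) XOR 61 = 8b XOR 61 = ea
byte 8: (d3 XOR 5c) XOR 64 = 8f XOR 64 = eb
byte 9: (93 XOR 17) XOR 6d = 84 XOR 6d = e9

67a9536b330ec6eaebe9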